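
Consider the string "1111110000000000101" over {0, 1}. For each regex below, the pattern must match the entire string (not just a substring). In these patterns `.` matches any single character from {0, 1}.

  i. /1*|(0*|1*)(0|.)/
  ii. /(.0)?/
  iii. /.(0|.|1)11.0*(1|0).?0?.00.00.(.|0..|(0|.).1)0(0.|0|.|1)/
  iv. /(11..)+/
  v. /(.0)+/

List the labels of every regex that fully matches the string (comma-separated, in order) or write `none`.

iii

i → no match
ii → no match
iii → match
iv → no match
v → no match — must end with "0"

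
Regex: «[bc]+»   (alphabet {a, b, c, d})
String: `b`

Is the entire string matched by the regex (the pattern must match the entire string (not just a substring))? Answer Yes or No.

Yes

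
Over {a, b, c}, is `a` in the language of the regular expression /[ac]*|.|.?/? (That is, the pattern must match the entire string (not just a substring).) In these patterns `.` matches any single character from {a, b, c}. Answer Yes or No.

Yes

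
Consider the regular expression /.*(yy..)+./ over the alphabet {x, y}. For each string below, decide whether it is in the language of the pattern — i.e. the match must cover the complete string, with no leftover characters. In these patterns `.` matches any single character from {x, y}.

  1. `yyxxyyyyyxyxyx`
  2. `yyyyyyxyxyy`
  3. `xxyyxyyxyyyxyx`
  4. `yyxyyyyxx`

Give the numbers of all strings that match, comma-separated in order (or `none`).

1 → no match
2. `yyyyyyxyxyy` → no match
3 → match
4. `yyxyyyyxx` → match

3, 4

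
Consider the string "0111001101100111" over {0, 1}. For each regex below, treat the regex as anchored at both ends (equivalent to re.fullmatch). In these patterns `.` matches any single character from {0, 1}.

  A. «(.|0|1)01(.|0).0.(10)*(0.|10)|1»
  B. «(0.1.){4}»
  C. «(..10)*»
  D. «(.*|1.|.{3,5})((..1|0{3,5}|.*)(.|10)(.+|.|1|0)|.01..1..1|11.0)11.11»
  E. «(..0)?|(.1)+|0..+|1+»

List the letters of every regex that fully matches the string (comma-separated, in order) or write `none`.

B, E

A → no match
B → match
C → no match
D → no match
E → match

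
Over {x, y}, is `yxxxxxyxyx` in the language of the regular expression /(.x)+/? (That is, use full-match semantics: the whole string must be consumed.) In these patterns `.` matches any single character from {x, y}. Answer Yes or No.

Yes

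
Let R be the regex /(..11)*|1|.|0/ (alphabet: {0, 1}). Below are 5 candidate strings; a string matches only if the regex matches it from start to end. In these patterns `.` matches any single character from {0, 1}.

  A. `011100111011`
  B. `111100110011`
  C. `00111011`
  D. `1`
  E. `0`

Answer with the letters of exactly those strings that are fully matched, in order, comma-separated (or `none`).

A, B, C, D, E

A. `011100111011` → match
B. `111100110011` → match
C. `00111011` → match
D. `1` → match
E. `0` → match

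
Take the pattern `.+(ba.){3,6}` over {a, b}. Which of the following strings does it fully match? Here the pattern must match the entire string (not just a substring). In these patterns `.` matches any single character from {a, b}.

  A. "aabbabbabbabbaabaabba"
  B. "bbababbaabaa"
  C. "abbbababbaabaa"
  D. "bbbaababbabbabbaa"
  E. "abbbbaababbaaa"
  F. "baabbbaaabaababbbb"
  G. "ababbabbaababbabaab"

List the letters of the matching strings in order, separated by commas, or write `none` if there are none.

A → no match
B → match
C → match
D → match
E → no match
F → no match
G → no match

B, C, D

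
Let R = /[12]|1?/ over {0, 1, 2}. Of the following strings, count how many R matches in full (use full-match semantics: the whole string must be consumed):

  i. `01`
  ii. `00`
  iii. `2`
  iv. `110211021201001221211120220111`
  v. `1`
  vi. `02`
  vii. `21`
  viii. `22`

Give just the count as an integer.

2

i → no match
ii → no match
iii → match
iv → no match
v → match
vi → no match
vii → no match
viii → no match
Total matched: 2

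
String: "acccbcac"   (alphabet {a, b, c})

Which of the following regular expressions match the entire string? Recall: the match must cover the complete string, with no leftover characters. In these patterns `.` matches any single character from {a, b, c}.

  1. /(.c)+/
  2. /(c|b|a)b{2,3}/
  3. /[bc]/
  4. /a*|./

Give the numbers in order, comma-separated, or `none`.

1 → match
2 → no match — must end with "b"
3 → no match
4 → no match

1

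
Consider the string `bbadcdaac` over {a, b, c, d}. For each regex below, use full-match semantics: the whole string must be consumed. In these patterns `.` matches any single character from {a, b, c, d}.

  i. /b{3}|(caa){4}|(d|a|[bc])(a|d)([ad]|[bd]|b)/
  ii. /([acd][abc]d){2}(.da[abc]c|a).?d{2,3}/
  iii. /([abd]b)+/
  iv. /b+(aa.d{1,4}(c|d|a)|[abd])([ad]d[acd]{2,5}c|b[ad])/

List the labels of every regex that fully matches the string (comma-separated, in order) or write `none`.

i → no match
ii → no match — must end with `d`
iii → no match — must end with `b`
iv → match

iv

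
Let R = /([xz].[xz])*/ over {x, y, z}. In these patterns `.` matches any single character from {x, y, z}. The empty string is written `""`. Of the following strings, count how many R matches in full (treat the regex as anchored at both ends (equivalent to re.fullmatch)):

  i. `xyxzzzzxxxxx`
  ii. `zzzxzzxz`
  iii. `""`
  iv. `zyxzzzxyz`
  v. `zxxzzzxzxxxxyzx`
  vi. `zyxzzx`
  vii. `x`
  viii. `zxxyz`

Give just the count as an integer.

4

i. `xyxzzzzxxxxx` → match
ii. `zzzxzzxz` → no match
iii. `""` → match
iv. `zyxzzzxyz` → match
v → no match
vi. `zyxzzx` → match
vii. `x` → no match
viii. `zxxyz` → no match
Total matched: 4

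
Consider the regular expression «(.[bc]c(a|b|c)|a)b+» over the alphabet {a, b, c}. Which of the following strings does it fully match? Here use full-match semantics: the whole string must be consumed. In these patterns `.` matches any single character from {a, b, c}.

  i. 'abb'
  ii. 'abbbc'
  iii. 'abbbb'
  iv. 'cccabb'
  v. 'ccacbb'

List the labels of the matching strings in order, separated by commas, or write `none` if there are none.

i, iii, iv

i → match
ii → no match — must end with 'b'
iii → match
iv → match
v → no match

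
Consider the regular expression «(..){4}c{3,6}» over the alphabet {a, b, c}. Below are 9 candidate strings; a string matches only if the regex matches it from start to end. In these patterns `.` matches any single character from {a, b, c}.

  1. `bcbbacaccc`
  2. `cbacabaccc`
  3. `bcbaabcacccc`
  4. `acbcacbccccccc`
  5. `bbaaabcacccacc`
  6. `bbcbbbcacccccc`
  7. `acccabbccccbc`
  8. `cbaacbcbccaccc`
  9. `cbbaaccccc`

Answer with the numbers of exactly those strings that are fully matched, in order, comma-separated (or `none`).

1 → no match
2 → no match
3 → match
4 → match
5 → no match
6 → match
7 → no match
8 → no match
9 → no match

3, 4, 6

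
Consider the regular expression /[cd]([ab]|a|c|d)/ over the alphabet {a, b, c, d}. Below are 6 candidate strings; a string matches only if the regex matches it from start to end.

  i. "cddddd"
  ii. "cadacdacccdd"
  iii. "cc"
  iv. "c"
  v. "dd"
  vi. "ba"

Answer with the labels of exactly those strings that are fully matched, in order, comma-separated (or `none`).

iii, v

i → no match
ii → no match
iii → match
iv → no match
v → match
vi → no match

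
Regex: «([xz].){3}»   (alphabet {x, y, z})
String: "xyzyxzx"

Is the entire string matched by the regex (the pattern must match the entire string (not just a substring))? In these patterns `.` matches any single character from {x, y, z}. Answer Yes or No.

No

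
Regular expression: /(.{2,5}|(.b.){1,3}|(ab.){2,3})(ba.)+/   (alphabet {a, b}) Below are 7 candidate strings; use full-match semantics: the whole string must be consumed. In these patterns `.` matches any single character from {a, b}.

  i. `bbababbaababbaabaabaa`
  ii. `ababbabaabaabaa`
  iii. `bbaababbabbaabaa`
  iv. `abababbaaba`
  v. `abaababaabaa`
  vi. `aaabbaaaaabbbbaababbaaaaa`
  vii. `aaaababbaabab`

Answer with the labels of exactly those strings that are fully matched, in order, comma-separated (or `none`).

i → match
ii → match
iii → match
iv → no match
v → match
vi → no match
vii → match

i, ii, iii, v, vii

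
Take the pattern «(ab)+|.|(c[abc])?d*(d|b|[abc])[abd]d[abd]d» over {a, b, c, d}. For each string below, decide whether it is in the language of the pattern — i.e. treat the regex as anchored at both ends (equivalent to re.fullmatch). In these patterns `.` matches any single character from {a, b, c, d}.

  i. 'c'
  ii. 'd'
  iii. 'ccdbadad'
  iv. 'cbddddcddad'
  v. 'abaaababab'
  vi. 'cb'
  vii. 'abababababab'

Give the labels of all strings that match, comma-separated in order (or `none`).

i, ii, iii, iv, vii

i. 'c' → match
ii. 'd' → match
iii. 'ccdbadad' → match
iv. 'cbddddcddad' → match
v. 'abaaababab' → no match
vi. 'cb' → no match
vii. 'abababababab' → match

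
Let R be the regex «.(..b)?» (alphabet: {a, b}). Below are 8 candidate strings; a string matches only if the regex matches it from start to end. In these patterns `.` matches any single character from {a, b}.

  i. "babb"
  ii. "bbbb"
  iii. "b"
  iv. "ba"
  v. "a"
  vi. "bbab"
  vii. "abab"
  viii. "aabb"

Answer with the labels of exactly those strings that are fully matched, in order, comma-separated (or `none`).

i, ii, iii, v, vi, vii, viii

i → match
ii → match
iii → match
iv → no match
v → match
vi → match
vii → match
viii → match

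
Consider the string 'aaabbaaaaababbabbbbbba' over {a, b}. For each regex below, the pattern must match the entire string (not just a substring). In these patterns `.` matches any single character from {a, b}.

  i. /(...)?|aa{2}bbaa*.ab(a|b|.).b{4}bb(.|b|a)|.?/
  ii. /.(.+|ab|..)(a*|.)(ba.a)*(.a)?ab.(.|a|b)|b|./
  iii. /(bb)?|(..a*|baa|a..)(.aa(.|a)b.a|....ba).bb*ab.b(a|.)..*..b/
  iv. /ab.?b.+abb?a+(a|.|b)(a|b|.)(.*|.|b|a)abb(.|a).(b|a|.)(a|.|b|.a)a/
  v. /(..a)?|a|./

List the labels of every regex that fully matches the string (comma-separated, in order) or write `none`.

i

i → match
ii → no match
iii → no match
iv → no match — must start with 'ab'
v → no match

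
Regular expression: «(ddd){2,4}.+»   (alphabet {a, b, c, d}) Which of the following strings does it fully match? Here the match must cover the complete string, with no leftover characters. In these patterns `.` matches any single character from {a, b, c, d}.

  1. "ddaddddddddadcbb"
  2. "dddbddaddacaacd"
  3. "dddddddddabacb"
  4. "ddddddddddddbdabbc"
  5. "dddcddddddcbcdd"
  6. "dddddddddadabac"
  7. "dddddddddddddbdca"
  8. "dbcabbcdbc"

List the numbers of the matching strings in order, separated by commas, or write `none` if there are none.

1 → no match — must start with "ddd"
2 → no match
3 → match
4 → match
5 → no match
6 → match
7 → match
8 → no match — must start with "ddd"

3, 4, 6, 7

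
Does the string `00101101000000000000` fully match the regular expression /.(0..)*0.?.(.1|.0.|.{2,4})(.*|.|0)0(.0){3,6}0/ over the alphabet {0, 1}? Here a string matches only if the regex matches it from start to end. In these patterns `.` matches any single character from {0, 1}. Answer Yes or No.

Yes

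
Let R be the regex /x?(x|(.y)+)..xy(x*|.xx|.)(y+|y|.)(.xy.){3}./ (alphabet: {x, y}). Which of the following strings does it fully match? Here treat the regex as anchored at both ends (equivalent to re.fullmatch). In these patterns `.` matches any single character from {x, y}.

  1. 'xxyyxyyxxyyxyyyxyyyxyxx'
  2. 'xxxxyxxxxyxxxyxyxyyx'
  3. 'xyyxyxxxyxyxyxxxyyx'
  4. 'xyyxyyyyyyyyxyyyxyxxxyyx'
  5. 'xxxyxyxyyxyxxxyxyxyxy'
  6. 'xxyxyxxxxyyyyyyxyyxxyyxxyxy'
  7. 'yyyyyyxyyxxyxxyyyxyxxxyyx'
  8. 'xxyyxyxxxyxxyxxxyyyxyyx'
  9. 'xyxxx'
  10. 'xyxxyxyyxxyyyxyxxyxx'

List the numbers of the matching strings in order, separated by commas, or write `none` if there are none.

1, 2, 3, 4, 5, 6, 7, 8

1 → match
2 → match
3 → match
4 → match
5 → match
6 → match
7 → match
8 → match
9 → no match
10 → no match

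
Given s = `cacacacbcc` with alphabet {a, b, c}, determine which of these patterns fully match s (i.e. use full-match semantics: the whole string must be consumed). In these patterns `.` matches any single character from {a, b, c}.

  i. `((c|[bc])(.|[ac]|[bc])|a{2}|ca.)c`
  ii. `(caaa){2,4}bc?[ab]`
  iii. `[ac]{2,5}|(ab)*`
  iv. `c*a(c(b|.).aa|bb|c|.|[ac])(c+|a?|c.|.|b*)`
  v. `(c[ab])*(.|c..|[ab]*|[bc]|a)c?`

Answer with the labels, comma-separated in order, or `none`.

v

i → no match
ii → no match — must start with `caaa`
iii → no match
iv → no match
v → match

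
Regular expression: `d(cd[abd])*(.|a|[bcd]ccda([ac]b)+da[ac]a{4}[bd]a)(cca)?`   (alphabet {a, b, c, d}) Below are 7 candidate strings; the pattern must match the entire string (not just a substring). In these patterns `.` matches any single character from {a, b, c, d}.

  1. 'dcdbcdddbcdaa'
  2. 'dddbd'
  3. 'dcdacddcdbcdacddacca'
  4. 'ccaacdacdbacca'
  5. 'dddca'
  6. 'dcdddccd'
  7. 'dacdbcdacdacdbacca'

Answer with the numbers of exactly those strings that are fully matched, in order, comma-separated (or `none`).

3

1 → no match
2 → no match
3 → match
4 → no match — must start with 'd'
5 → no match
6 → no match
7 → no match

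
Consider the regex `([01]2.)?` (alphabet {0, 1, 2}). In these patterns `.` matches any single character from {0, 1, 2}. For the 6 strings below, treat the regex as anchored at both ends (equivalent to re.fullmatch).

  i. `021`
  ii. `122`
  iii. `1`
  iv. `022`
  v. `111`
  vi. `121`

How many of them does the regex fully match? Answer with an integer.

4

i. `021` → match
ii. `122` → match
iii. `1` → no match
iv. `022` → match
v. `111` → no match
vi. `121` → match
Total matched: 4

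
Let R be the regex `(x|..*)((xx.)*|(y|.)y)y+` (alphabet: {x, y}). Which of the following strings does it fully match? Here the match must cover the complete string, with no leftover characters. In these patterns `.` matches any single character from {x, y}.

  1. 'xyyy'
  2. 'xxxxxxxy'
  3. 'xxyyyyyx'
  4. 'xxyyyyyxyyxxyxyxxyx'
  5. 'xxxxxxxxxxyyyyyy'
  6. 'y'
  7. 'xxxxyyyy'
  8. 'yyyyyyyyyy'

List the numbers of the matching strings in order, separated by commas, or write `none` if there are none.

1 → match
2 → match
3 → no match — must end with 'y'
4 → no match — must end with 'y'
5 → match
6 → no match
7 → match
8 → match

1, 2, 5, 7, 8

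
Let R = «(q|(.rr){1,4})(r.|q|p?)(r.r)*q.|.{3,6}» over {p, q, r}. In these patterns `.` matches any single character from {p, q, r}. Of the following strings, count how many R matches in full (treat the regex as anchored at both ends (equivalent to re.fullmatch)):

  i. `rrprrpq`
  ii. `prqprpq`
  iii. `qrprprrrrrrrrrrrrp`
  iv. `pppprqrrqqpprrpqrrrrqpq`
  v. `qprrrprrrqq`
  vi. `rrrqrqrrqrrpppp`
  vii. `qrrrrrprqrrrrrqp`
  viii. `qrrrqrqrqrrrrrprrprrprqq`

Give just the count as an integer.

0

i → no match
ii → no match
iii → no match
iv → no match
v → no match
vi → no match
vii → no match
viii → no match
Total matched: 0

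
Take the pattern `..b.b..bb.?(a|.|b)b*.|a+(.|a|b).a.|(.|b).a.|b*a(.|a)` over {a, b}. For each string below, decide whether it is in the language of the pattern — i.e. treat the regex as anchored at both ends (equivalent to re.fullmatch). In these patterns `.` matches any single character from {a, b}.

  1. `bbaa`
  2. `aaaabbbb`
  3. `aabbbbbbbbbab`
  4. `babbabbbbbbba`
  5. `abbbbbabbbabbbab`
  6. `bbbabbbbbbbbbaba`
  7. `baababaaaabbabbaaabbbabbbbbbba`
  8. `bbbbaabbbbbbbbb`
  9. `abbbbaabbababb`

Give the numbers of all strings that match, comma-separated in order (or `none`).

1

1 → match
2 → no match
3 → no match
4 → no match
5 → no match
6 → no match
7 → no match
8 → no match
9 → no match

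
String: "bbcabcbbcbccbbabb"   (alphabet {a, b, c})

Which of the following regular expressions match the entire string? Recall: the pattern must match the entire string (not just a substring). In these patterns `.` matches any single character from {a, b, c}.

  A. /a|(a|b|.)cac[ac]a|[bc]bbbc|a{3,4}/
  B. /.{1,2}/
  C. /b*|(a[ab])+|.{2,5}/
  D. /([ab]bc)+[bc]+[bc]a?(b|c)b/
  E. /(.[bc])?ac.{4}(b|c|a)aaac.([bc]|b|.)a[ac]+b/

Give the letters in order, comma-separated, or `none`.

D

A → no match
B → no match
C → no match
D → match
E → no match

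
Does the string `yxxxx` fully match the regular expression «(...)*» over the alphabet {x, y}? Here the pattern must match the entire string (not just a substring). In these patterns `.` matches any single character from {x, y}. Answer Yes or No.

No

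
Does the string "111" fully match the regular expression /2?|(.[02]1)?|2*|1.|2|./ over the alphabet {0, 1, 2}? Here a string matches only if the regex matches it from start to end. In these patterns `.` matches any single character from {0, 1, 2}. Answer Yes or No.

No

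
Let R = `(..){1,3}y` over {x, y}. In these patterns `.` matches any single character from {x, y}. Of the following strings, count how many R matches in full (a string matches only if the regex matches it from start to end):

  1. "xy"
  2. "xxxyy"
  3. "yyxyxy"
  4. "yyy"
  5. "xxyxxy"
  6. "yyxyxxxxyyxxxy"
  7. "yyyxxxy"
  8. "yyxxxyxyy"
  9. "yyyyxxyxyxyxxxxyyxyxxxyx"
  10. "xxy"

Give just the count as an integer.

1 → no match
2 → match
3 → no match
4 → match
5 → no match
6 → no match
7 → match
8 → no match
9 → no match — must end with "y"
10 → match
Total matched: 4

4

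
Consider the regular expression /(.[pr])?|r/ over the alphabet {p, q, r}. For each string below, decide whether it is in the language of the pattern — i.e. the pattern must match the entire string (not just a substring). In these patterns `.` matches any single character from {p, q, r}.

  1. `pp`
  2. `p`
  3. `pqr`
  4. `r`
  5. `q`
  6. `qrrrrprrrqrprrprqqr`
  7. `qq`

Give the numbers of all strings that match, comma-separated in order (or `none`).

1. `pp` → match
2. `p` → no match
3. `pqr` → no match
4. `r` → match
5. `q` → no match
6 → no match
7. `qq` → no match

1, 4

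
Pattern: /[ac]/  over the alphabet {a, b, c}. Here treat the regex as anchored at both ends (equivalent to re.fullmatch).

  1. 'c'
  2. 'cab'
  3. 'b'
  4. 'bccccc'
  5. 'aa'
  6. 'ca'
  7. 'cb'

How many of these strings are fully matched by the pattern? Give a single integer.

1

1 → match
2 → no match
3 → no match
4 → no match
5 → no match
6 → no match
7 → no match
Total matched: 1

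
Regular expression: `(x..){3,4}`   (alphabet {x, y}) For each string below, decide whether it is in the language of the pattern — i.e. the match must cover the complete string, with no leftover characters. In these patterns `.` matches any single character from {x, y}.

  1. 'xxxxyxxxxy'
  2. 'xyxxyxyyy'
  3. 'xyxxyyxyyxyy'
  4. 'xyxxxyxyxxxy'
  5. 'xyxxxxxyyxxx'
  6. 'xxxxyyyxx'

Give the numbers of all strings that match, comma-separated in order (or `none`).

1 → no match
2 → no match
3 → match
4 → match
5 → match
6 → no match

3, 4, 5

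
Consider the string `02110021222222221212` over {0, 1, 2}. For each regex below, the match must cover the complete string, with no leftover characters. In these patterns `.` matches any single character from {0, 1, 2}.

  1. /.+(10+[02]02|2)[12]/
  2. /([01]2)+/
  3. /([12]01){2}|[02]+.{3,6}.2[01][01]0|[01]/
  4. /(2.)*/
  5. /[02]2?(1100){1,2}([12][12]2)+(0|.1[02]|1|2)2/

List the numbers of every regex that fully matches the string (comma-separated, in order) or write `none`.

1 → no match
2 → no match
3 → no match
4 → no match
5 → match

5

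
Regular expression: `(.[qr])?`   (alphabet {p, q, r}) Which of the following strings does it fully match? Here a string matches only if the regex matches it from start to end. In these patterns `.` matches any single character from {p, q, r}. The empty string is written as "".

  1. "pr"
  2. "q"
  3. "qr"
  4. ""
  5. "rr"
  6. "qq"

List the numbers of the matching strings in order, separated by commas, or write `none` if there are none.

1 → match
2 → no match
3 → match
4 → match
5 → match
6 → match

1, 3, 4, 5, 6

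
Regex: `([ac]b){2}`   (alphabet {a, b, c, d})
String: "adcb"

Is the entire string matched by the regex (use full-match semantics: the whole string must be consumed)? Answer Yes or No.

No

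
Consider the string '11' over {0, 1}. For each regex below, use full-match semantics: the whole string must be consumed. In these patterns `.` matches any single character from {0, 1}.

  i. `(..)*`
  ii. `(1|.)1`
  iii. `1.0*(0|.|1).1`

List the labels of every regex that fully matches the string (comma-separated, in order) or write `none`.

i, ii

i → match
ii → match
iii → no match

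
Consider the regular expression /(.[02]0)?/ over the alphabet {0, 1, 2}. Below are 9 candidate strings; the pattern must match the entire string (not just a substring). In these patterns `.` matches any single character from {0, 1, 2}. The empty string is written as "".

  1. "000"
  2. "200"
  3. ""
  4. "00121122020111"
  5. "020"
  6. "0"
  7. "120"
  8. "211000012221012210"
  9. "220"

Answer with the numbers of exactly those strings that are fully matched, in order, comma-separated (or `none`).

1 → match
2 → match
3 → match
4 → no match
5 → match
6 → no match
7 → match
8 → no match
9 → match

1, 2, 3, 5, 7, 9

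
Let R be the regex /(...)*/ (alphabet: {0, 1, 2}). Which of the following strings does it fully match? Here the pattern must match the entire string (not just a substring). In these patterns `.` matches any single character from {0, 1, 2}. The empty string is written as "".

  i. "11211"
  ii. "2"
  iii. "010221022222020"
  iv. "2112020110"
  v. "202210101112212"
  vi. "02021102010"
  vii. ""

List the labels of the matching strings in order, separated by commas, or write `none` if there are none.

iii, v, vii

i → no match
ii → no match
iii → match
iv → no match
v → match
vi → no match
vii → match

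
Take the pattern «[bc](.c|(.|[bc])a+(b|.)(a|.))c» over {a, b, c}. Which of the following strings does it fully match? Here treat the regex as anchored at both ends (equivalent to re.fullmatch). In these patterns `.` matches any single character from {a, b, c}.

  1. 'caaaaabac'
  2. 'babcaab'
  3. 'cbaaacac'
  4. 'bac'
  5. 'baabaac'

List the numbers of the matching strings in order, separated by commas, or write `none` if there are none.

1 → match
2 → no match — must end with 'c'
3 → match
4 → no match
5 → no match

1, 3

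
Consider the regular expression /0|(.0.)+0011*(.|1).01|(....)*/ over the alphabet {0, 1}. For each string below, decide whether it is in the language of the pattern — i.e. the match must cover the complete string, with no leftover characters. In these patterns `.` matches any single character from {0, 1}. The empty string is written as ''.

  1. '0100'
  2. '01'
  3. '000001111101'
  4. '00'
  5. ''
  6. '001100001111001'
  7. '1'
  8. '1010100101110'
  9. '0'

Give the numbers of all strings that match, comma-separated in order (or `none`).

1 → match
2 → no match
3 → match
4 → no match
5 → match
6 → match
7 → no match
8 → no match
9 → match

1, 3, 5, 6, 9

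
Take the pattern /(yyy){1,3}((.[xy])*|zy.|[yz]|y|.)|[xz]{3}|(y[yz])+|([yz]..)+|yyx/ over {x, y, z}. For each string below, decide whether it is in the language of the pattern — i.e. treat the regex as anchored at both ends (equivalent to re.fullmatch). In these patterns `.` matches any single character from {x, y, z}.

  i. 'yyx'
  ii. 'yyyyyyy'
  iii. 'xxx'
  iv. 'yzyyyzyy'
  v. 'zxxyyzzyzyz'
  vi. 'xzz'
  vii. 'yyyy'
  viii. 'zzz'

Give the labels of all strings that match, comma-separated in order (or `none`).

i, ii, iii, iv, vi, vii, viii

i → match
ii → match
iii → match
iv → match
v → no match
vi → match
vii → match
viii → match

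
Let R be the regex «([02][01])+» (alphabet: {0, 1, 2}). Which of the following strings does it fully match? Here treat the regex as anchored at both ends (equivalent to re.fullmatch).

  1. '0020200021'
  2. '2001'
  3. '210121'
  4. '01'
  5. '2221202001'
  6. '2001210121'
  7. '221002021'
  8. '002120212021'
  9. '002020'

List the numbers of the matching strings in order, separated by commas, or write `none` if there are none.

1, 2, 3, 4, 6, 8, 9

1 → match
2 → match
3 → match
4 → match
5 → no match
6 → match
7 → no match
8 → match
9 → match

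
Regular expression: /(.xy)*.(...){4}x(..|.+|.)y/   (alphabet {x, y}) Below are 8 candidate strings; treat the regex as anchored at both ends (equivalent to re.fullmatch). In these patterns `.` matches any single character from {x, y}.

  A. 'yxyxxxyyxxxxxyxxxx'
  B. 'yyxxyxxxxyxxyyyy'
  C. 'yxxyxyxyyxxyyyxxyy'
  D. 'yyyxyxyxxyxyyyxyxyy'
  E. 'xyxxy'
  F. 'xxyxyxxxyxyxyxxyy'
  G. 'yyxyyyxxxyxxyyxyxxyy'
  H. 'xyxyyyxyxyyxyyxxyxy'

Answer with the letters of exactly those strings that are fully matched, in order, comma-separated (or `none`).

F

A → no match — must end with 'y'
B → no match
C → no match
D → no match
E → no match
F → match
G → no match
H → no match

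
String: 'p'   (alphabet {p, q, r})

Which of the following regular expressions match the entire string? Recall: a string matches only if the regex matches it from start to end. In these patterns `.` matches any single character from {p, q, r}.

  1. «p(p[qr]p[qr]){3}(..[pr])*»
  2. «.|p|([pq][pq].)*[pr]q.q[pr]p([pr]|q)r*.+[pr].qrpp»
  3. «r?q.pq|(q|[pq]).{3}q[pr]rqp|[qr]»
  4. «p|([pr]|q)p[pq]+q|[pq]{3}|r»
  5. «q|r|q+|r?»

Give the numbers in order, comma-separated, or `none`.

1 → no match — must start with 'pp'
2 → match
3 → no match
4 → match
5 → no match

2, 4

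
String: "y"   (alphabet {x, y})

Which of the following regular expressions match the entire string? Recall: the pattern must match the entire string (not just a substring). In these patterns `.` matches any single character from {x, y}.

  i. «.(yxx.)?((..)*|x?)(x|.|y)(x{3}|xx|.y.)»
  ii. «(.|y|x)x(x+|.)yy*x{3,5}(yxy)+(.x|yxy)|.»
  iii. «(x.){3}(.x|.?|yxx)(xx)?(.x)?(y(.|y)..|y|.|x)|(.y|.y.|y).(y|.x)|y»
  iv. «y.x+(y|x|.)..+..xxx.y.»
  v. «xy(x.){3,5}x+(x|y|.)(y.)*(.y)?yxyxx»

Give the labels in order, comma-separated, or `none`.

i → no match
ii → match
iii → match
iv → no match
v → no match — must start with "xyx"

ii, iii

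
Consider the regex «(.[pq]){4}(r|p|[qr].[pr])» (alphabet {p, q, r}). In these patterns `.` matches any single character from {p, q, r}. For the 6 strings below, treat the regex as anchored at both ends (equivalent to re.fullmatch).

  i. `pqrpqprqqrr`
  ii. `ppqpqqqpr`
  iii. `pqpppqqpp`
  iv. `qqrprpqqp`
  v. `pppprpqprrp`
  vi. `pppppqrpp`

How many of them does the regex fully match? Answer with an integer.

6

i. `pqrpqprqqrr` → match
ii. `ppqpqqqpr` → match
iii. `pqpppqqpp` → match
iv. `qqrprpqqp` → match
v. `pppprpqprrp` → match
vi. `pppppqrpp` → match
Total matched: 6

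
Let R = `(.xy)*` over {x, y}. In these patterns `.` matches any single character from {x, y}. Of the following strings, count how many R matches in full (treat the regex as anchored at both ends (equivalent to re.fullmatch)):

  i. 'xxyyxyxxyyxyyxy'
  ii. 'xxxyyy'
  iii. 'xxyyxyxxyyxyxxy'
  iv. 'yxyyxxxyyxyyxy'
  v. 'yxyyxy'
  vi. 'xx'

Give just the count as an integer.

i → match
ii → no match
iii → match
iv → no match
v → match
vi → no match
Total matched: 3

3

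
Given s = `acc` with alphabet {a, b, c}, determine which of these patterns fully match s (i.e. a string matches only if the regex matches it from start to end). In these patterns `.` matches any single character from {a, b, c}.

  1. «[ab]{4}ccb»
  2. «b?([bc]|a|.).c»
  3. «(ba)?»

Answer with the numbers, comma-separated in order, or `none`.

1 → no match — must end with `ccb`
2 → match
3 → no match

2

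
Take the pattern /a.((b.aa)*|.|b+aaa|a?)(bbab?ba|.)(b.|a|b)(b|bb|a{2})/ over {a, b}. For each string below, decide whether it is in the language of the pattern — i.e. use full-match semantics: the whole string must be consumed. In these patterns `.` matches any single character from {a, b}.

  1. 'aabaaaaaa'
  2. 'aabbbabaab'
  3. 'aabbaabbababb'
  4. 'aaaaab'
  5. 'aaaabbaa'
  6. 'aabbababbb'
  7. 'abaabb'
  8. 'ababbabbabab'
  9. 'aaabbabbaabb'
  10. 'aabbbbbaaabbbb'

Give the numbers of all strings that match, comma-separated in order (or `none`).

2, 3, 4, 5, 6, 7, 8, 9, 10

1 → no match
2 → match
3 → match
4 → match
5 → match
6 → match
7 → match
8 → match
9 → match
10 → match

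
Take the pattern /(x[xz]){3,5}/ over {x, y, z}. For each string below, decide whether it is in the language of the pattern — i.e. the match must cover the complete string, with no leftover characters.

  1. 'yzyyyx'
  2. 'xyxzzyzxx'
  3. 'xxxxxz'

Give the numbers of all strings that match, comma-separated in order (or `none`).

3

1 → no match — must start with 'x'
2 → no match
3 → match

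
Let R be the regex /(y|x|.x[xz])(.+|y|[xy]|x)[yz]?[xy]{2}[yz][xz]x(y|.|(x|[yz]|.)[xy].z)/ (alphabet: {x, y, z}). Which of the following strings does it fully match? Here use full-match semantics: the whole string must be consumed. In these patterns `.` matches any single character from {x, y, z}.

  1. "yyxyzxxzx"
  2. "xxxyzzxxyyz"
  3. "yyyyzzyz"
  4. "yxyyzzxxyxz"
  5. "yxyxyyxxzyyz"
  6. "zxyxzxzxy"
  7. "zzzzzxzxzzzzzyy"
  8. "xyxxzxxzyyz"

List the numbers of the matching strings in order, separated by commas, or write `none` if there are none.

1. "yyxyzxxzx" → no match
2. "xxxyzzxxyyz" → match
3. "yyyyzzyz" → no match
4. "yxyyzzxxyxz" → match
5. "yxyxyyxxzyyz" → match
6. "zxyxzxzxy" → no match
7 → no match
8. "xyxxzxxzyyz" → match

2, 4, 5, 8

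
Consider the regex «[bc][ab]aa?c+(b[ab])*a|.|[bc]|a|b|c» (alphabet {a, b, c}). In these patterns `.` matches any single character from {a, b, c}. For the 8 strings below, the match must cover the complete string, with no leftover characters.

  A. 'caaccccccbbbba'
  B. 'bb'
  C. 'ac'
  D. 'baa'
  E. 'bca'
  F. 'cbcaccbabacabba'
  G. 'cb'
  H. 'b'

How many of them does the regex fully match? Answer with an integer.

2

A → match
B. 'bb' → no match
C. 'ac' → no match
D. 'baa' → no match
E. 'bca' → no match
F → no match
G. 'cb' → no match
H. 'b' → match
Total matched: 2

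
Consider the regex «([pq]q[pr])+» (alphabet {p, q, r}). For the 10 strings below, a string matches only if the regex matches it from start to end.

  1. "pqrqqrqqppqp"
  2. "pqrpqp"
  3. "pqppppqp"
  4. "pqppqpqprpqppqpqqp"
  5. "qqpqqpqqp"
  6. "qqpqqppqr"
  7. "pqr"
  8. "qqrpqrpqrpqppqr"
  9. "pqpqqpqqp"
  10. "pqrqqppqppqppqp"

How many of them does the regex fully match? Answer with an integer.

1 → match
2 → match
3 → no match
4 → no match
5 → match
6 → match
7 → match
8 → match
9 → match
10 → match
Total matched: 8

8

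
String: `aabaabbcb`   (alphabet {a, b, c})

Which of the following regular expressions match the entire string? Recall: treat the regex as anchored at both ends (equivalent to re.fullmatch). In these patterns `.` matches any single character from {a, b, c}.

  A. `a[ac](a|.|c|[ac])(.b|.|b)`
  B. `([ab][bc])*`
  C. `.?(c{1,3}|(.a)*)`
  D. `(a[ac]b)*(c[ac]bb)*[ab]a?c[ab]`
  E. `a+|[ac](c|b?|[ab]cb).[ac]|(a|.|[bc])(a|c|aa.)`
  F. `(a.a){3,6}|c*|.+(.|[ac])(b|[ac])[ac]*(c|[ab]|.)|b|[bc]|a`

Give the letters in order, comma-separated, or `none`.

D, F

A → no match
B → no match
C → no match
D → match
E → no match
F → match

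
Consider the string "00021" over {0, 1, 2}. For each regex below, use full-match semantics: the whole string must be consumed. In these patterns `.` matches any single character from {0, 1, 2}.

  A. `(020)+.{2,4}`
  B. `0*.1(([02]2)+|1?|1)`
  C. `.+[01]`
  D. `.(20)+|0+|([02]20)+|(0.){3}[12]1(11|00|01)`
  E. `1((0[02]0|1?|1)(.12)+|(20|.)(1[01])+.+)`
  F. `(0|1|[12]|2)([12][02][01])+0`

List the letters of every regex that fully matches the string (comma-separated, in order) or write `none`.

B, C

A → no match — must start with "020"
B → match
C → match
D → no match
E → no match — must start with "1"
F → no match — must end with "0"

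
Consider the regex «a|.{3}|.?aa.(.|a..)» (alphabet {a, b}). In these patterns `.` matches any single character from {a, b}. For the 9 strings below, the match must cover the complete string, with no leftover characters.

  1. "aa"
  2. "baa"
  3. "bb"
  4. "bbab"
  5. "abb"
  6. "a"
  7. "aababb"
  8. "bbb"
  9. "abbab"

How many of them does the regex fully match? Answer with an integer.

1. "aa" → no match
2. "baa" → match
3. "bb" → no match
4. "bbab" → no match
5. "abb" → match
6. "a" → match
7. "aababb" → match
8. "bbb" → match
9. "abbab" → no match
Total matched: 5

5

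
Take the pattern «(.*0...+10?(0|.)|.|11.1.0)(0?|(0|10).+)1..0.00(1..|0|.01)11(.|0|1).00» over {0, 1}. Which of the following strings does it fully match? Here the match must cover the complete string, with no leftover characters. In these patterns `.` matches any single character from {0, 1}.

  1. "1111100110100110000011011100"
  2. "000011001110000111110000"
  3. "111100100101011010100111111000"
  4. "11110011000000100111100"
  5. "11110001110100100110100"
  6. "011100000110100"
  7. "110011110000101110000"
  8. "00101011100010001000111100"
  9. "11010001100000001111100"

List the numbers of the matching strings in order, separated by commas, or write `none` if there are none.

1 → no match
2 → match
3 → match
4 → no match
5 → match
6 → match
7 → match
8 → match
9 → match

2, 3, 5, 6, 7, 8, 9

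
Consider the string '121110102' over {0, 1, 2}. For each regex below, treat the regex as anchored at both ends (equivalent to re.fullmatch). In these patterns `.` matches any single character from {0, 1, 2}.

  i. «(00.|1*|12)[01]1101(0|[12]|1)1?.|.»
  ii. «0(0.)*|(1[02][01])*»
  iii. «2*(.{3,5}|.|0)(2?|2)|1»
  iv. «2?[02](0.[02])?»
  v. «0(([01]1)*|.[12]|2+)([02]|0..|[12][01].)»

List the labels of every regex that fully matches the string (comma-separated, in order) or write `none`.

i

i → match
ii → no match
iii → no match
iv → no match
v → no match — must start with '0'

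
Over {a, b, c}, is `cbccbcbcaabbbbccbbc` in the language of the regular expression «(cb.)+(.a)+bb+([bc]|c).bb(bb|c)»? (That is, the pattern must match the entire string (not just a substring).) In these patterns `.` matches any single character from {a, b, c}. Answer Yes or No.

No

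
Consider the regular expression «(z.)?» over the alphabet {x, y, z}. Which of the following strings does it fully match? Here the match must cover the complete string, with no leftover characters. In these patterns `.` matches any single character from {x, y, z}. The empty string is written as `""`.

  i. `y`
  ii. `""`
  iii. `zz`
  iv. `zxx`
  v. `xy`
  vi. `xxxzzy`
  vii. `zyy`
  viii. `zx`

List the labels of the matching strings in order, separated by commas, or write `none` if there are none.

i → no match
ii → match
iii → match
iv → no match
v → no match
vi → no match
vii → no match
viii → match

ii, iii, viii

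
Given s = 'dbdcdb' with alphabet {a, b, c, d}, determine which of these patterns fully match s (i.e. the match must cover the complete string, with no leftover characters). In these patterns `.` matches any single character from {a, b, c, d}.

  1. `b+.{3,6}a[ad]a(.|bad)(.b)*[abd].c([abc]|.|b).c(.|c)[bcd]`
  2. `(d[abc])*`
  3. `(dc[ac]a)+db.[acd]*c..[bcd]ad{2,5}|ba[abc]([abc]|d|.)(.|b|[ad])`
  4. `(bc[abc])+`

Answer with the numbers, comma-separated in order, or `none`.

2

1 → no match — must start with 'b'
2 → match
3 → no match
4 → no match — must start with 'bc'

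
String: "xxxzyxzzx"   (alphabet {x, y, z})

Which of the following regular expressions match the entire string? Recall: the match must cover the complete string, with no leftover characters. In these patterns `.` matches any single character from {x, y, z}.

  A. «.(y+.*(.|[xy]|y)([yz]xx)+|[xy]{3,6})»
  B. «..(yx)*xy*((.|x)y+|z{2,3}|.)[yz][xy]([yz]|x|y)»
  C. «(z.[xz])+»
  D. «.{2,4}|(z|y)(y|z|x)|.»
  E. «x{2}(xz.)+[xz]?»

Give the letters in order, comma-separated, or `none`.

A → no match
B → no match
C → no match — must start with "z"
D → no match
E → match

E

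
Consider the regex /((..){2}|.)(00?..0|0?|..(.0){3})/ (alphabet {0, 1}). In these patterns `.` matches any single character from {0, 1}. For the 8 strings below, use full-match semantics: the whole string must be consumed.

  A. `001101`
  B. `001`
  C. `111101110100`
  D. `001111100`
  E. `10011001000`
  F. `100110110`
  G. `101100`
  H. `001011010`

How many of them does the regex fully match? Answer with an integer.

A → no match
B → no match
C → no match
D → no match
E → no match
F → no match
G → no match
H → no match
Total matched: 0

0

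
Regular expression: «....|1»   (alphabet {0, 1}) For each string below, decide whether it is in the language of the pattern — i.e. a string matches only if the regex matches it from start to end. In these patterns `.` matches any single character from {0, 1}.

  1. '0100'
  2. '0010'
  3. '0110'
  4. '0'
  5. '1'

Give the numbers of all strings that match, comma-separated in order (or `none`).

1 → match
2 → match
3 → match
4 → no match
5 → match

1, 2, 3, 5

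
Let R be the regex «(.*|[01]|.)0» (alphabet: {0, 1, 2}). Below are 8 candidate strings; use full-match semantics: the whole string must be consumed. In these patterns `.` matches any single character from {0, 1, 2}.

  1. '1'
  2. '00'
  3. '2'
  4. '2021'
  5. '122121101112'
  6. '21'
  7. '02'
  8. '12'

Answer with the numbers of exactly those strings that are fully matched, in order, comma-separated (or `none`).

2

1 → no match — must end with '0'
2 → match
3 → no match — must end with '0'
4 → no match — must end with '0'
5 → no match — must end with '0'
6 → no match — must end with '0'
7 → no match — must end with '0'
8 → no match — must end with '0'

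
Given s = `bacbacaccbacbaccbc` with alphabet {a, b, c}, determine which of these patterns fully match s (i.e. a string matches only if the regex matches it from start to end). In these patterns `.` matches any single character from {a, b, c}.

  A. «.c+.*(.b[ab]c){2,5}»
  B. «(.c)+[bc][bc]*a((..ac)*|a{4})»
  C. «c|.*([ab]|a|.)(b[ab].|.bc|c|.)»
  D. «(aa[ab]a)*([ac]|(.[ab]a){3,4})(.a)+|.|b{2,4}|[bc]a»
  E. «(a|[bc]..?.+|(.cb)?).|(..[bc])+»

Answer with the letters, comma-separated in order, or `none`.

A → no match
B → no match
C → match
D → no match
E → match

C, E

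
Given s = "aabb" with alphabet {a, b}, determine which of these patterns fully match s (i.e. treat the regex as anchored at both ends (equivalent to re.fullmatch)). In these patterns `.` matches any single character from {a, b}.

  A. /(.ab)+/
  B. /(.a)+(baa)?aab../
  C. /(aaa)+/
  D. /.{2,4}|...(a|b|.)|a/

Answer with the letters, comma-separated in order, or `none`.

A → no match — must end with "ab"
B → no match
C → no match — must start with "aaa"
D → match

D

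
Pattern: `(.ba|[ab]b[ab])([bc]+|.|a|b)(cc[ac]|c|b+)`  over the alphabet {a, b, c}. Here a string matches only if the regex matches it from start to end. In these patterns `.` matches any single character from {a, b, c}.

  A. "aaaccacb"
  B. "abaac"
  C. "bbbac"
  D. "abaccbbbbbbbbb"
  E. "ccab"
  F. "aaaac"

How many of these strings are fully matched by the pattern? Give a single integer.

3

A → no match
B → match
C → match
D → match
E → no match
F → no match
Total matched: 3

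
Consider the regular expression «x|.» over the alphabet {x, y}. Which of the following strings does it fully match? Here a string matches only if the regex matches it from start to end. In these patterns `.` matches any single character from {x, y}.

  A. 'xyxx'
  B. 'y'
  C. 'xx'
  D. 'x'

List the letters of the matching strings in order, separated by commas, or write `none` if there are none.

A → no match
B → match
C → no match
D → match

B, D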